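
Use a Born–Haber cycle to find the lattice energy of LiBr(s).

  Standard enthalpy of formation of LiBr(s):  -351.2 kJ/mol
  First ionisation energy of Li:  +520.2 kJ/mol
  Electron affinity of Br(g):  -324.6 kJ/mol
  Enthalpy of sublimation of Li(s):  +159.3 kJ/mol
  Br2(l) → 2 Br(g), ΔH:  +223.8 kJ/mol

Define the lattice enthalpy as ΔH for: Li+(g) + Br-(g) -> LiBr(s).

U = -818.0 kJ/mol

ΔHf° = 1·ΔHsub + 1·(ΣIE) + 1/2·D(Br2) + 1·EA + U
-351.2 = 1·(+159.3) + 1·(+520.2) + 1/2·(+223.8) + 1·(-324.6) + U
U = -351.2 − (+466.8) = -818.0 kJ/mol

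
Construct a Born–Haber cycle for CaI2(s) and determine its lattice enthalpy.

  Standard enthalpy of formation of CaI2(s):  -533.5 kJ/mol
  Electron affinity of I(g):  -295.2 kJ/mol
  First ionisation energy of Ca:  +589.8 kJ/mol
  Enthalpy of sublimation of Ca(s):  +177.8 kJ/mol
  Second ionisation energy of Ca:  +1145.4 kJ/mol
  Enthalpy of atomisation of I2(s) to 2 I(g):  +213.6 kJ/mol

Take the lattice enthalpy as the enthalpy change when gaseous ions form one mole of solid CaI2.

U = -2069.7 kJ/mol

ΔHf° = 1·ΔHsub + 1·(ΣIE) + 1·D(I2) + 2·EA + U
-533.5 = 1·(+177.8) + 1·(+1735.2) + 1·(+213.6) + 2·(-295.2) + U
U = -533.5 − (+1536.2) = -2069.7 kJ/mol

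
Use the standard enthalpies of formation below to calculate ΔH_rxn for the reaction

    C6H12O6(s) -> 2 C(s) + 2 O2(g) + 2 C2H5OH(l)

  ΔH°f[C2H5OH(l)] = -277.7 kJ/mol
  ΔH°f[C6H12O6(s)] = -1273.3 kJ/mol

ΔH_rxn = 717.9 kJ/mol

Products: 2·(+0.0) + 2·(+0.0) + 2·(-277.7) = -555.4
Reactants: 1·(-1273.3) = -1273.3
ΔH_rxn = (-555.4) − (-1273.3) = 717.9 kJ/mol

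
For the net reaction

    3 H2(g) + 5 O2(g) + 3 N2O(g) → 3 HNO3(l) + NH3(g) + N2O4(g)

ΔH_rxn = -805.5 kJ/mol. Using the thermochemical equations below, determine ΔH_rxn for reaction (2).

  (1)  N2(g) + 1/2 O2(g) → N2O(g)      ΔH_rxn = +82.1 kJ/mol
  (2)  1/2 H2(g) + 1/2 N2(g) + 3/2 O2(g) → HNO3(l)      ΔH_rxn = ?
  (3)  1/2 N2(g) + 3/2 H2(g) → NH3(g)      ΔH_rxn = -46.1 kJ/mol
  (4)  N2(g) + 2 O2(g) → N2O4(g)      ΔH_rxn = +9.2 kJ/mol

ΔH_rxn = -174.1 kJ/mol

(1) reversed and × 3 (N2O(g) must end up as a reactant; scale by 3 for the 3 N2O(g)): (-3)·(+82.1) = -246.3 kJ/mol
(2) × 3 (×3 to match 3 HNO3(l) in the target): contributes 3·x
(3) as written (NH3(g) already on the product side): -46.1 kJ/mol
(4) as written (N2O4(g) already on the product side): +9.2 kJ/mol
-805.5 = (-246.3) + (-46.1) + (+9.2) + 3·x
x = (-805.5 − (-283.2)) / (3) = -174.1 kJ/mol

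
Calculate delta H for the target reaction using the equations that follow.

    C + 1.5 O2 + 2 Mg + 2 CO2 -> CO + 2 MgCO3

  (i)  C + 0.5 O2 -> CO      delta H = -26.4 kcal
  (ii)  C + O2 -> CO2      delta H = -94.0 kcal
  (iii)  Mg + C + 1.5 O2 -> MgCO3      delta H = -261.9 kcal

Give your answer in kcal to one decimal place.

delta H = -362.2 kcal

(i) as written: -26.4 kcal
(ii) reversed and × 2: (-2)·(-94.0) = +188.0 kcal
(iii) × 2: (2)·(-261.9) = -523.8 kcal
delta H = (-26.4) + (+188.0) + (-523.8) = -362.2 kcal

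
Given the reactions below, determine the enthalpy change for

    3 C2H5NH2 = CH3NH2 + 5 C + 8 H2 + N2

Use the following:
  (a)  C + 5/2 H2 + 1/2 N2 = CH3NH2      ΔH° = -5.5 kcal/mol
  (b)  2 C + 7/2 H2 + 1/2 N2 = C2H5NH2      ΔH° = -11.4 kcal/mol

ΔH° = 28.7 kcal/mol

(a) as written: -5.5 kcal/mol
(b) reversed and × 3: (-3)·(-11.4) = +34.2 kcal/mol
ΔH° = (-5.5) + (+34.2) = 28.7 kcal/mol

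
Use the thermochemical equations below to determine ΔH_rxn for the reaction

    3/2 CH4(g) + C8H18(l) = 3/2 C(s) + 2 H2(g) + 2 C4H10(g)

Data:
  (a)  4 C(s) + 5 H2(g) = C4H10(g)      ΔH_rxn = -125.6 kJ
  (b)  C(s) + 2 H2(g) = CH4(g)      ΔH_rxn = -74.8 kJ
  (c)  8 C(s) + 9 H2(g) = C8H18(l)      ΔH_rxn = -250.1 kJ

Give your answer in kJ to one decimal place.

ΔH_rxn = 111.1 kJ

(a) × 2 (scale by 2 for the 2 C4H10(g)): (2)·(-125.6) = -251.2 kJ
(b) reversed and × 3/2 (CH4(g) must end up as a reactant; ×3/2 to match 3/2 CH4(g) in the target): (-3/2)·(-74.8) = +112.2 kJ
(c) reversed (reverse to put C8H18(l) on the reactant side): +250.1 kJ
Summing the manipulated equations, ΔH_rxn = (-251.2) + (+112.2) + (+250.1) = 111.1 kJ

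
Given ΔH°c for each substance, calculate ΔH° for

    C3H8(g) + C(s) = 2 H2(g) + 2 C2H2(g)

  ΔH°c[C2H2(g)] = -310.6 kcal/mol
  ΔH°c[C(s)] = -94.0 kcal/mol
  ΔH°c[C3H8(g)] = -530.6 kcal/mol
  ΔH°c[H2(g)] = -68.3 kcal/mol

ΔH° = 133.2 kcal/mol

With combustion enthalpies, reactants minus products:
= [1·(-530.6) + 1·(-94.0)] − [2·(-68.3) + 2·(-310.6)]
= 133.2 kcal/mol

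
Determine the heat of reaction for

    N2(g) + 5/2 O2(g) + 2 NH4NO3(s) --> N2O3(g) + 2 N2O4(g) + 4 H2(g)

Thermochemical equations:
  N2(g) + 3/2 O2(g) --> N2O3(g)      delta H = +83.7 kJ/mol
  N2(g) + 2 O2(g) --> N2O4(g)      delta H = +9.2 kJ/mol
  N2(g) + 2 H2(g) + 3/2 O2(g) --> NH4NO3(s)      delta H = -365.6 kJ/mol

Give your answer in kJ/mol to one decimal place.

delta H = 833.3 kJ/mol

equation 1 as written: +83.7 kJ/mol
equation 2 × 2: (2)·(+9.2) = +18.4 kJ/mol
equation 3 reversed and × 2: (-2)·(-365.6) = +731.2 kJ/mol
delta H = (1)·(+83.7) + (2)·(+9.2) + (-2)·(-365.6) = 833.3 kJ/mol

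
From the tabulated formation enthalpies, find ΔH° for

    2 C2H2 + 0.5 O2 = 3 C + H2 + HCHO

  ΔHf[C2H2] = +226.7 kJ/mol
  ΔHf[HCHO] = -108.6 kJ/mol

ΔH° = -562.0 kJ/mol

Products: 3·(+0.0) + 1·(+0.0) + 1·(-108.6) = -108.6
Reactants: 2·(+226.7) + 1/2·(+0.0) = +453.4
ΔH° = (-108.6) − (+453.4) = -562.0 kJ/mol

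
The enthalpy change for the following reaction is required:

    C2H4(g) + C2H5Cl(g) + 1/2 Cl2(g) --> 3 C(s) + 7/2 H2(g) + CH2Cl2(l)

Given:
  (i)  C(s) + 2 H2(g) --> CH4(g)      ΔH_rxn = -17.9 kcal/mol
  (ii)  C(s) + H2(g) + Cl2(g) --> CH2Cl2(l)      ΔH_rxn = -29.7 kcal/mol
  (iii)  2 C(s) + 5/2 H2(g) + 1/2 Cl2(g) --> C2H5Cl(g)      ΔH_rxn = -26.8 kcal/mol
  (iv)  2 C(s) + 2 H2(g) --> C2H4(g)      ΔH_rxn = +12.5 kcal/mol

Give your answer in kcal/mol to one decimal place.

ΔH_rxn = -15.4 kcal/mol

(i): not needed.
(ii) as written: -29.7 kcal/mol
(iii) reversed: +26.8 kcal/mol
(iv) reversed: -12.5 kcal/mol
By Hess's law, ΔH_rxn = (-29.7) + (+26.8) + (-12.5) = -15.4 kcal/mol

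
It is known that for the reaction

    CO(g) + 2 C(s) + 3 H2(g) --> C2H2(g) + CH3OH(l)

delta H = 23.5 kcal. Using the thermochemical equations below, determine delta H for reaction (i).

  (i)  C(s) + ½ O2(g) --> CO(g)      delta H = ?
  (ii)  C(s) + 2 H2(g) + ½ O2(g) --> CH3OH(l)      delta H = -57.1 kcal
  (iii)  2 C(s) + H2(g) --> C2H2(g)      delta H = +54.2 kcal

(i) reversed (CO(g) must end up as a reactant): contributes −x
(ii) as written (CH3OH(l) already on the product side): -57.1 kcal
(iii) as written (C2H2(g) already on the product side): +54.2 kcal
+23.5 = (-57.1) + (+54.2) − x
x = (+23.5 − (-2.9)) / (-1) = -26.4 kcal

delta H = -26.4 kcal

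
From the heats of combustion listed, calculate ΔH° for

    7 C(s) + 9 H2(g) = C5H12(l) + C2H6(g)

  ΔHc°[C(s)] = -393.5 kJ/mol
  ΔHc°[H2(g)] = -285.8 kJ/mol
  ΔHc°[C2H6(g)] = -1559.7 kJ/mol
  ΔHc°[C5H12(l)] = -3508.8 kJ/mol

ΔH° = -258.2 kJ/mol

Using ΔH = Σ nΔHc°(reactants) − Σ nΔHc°(products):
= [7·(-393.5) + 9·(-285.8)] − [1·(-3508.8) + 1·(-1559.7)]
= -258.2 kJ/mol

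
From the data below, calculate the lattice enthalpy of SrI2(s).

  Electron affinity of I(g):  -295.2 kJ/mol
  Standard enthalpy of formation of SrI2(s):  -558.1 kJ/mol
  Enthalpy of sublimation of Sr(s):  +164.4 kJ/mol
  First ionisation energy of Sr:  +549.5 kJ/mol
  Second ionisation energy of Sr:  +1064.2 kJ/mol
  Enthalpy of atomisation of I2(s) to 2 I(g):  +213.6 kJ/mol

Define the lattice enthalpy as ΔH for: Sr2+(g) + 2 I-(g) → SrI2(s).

ΔHf° = 1·ΔHsub + 1·(ΣIE) + 1·D(I2) + 2·EA + U
-558.1 = 1·(+164.4) + 1·(+1613.7) + 1·(+213.6) + 2·(-295.2) + U
U = -558.1 − (+1401.3) = -1959.4 kJ/mol

U = -1959.4 kJ/mol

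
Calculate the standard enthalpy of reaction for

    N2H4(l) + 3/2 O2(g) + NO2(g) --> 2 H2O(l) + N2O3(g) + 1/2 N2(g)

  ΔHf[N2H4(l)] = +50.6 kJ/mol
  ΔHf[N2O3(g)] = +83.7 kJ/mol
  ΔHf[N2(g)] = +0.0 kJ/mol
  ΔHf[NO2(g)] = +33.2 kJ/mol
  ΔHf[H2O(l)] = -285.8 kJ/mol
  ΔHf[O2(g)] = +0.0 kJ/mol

ΔH_rxn = -571.7 kJ/mol

ΔH°rxn = Σ nΔHf°(products) − Σ nΔHf°(reactants).
Products: 2·(-285.8) + 1·(+83.7) + 1/2·(+0.0) = -487.9
Reactants: 1·(+50.6) + 3/2·(+0.0) + 1·(+33.2) = +83.8
ΔH_rxn = (-487.9) − (+83.8) = -571.7 kJ/mol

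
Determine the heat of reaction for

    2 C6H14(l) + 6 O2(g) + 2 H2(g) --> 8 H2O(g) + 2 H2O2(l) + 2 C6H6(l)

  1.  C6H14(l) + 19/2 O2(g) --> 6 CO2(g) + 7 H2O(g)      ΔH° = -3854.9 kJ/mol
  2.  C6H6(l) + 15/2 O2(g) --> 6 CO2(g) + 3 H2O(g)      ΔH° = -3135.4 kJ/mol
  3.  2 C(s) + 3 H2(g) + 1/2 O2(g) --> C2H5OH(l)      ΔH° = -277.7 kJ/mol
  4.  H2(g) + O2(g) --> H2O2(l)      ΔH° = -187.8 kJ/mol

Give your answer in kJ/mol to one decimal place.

ΔH° = -1814.6 kJ/mol

eq. 1 × 2 (×2 to match 2 C6H14(l) in the target): (2)·(-3854.9) = -7709.8 kJ/mol
eq. 2 reversed and × 2 (reverse to put C6H6(l) on the product side; ×2 to match 2 C6H6(l) in the target): (-2)·(-3135.4) = +6270.8 kJ/mol
eq. 3: not needed (C2H5OH(l) appears nowhere else).
eq. 4 × 2 (scale by 2 for the 2 H2O2(l)): (2)·(-187.8) = -375.6 kJ/mol
ΔH° = (2)·(-3854.9) + (-2)·(-3135.4) + (2)·(-187.8) = -1814.6 kJ/mol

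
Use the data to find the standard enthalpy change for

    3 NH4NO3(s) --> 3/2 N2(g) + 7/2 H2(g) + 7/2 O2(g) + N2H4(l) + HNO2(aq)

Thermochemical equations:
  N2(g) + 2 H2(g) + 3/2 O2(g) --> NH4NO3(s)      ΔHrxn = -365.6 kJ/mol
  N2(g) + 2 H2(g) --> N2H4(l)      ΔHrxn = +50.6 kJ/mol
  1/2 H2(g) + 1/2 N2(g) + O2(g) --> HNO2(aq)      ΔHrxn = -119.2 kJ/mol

equation 1 reversed and × 3: (-3)·(-365.6) = +1096.8 kJ/mol
equation 2 as written: +50.6 kJ/mol
equation 3 as written: -119.2 kJ/mol
Combining the equations, ΔHrxn = (+1096.8) + (+50.6) + (-119.2) = 1028.2 kJ/mol

ΔHrxn = 1028.2 kJ/mol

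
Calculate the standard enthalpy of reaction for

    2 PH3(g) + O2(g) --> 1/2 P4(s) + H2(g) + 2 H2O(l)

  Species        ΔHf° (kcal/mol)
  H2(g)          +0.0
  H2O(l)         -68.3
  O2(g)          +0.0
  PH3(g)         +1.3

ΔH°rxn = Σ nΔHf°(products) − Σ nΔHf°(reactants).
Products: 1/2·(+0.0) + 1·(+0.0) + 2·(-68.3) = -136.6
Reactants: 2·(+1.3) + 1·(+0.0) = +2.6
ΔH°rxn = (-136.6) − (+2.6) = -139.2 kcal/mol

ΔH°rxn = -139.2 kcal/mol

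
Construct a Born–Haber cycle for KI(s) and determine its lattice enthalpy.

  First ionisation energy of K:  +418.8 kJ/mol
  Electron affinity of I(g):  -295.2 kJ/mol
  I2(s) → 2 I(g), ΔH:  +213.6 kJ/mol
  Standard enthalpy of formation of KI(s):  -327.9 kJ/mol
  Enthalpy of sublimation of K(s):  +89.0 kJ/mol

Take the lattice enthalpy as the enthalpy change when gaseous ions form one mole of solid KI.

U = -647.3 kJ/mol

ΔHf° = 1·ΔHsub + 1·(ΣIE) + 1/2·D(I2) + 1·EA + U
-327.9 = 1·(+89.0) + 1·(+418.8) + 1/2·(+213.6) + 1·(-295.2) + U
U = -327.9 − (+319.4) = -647.3 kJ/mol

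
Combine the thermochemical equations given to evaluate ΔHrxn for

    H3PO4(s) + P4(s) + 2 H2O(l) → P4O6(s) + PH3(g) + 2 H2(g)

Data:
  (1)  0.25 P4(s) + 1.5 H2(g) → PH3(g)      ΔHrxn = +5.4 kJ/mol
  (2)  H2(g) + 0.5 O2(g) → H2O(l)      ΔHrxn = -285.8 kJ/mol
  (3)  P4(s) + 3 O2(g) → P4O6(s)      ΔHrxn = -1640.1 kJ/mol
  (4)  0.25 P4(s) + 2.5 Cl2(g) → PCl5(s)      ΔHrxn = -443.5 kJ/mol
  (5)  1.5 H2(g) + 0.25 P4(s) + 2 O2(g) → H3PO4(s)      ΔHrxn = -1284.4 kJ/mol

ΔHrxn = 221.3 kJ/mol

(1) as written: +5.4 kJ/mol
(2) reversed and × 2: (-2)·(-285.8) = +571.6 kJ/mol
(3) as written: -1640.1 kJ/mol
(4): not needed.
(5) reversed: +1284.4 kJ/mol
ΔHrxn = (1)·(+5.4) + (-2)·(-285.8) + (1)·(-1640.1) + (-1)·(-1284.4) = 221.3 kJ/mol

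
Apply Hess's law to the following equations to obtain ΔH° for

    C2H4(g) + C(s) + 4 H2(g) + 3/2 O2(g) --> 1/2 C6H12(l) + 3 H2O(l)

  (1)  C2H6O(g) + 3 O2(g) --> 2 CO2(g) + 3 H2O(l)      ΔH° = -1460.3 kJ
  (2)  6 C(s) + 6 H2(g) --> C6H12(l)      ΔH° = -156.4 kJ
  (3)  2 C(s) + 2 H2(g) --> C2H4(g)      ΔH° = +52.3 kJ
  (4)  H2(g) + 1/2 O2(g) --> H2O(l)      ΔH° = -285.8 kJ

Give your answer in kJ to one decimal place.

(1): not needed.
(2) × 1/2: (1/2)·(-156.4) = -78.2 kJ
(3) reversed: -52.3 kJ
(4) × 3: (3)·(-285.8) = -857.4 kJ
ΔH° = (1/2)·(-156.4) + (-1)·(+52.3) + (3)·(-285.8) = -987.9 kJ

ΔH° = -987.9 kJ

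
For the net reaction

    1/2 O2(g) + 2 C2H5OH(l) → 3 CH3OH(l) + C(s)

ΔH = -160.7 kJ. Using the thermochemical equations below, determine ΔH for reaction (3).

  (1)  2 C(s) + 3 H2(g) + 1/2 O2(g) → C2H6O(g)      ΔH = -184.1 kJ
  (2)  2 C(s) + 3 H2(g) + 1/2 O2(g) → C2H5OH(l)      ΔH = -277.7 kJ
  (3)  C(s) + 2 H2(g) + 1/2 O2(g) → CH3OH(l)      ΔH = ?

ΔH = -238.7 kJ

(1): not needed (C2H6O(g) appears nowhere else).
(2) reversed and × 2 (reverse to put C2H5OH(l) on the reactant side; scale by 2 for the 2 C2H5OH(l)): (-2)·(-277.7) = +555.4 kJ
(3) × 3 (scale by 3 for the 3 CH3OH(l)): contributes 3·x
-160.7 = (+555.4) + 3·x
x = (-160.7 − (+555.4)) / (3) = -238.7 kJ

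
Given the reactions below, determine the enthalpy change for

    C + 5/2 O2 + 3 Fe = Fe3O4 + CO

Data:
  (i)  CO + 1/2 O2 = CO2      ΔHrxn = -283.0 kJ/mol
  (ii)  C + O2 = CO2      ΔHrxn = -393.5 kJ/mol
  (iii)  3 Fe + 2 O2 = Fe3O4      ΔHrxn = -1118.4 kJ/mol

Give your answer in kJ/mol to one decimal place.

(i) reversed: +283.0 kJ/mol
(ii) as written: -393.5 kJ/mol
(iii) as written: -1118.4 kJ/mol
Combining the equations, ΔHrxn = (-1)·(-283.0) + (1)·(-393.5) + (1)·(-1118.4) = -1228.9 kJ/mol

ΔHrxn = -1228.9 kJ/mol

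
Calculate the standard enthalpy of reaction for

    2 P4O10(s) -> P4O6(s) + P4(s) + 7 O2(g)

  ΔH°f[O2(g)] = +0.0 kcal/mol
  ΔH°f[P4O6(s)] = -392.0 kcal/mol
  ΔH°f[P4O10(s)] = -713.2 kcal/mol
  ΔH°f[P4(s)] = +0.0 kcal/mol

ΔHrxn = 1034.4 kcal/mol

ΔH°rxn = Σ nΔHf°(products) − Σ nΔHf°(reactants).
Products: 1·(-392.0) + 1·(+0.0) + 7·(+0.0) = -392.0
Reactants: 2·(-713.2) = -1426.4
ΔHrxn = (-392.0) − (-1426.4) = 1034.4 kcal/mol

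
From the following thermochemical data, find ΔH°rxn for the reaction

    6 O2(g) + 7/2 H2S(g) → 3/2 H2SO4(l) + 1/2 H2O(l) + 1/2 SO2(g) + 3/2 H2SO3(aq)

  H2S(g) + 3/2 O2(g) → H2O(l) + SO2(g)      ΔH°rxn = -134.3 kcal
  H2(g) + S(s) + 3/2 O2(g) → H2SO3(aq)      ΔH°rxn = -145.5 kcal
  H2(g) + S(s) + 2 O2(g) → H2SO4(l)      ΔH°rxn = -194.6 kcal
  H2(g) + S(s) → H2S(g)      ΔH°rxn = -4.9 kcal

equation 1 × 1/2: (1/2)·(-134.3) = -67.15 kcal
equation 2 × 3/2: (3/2)·(-145.5) = -218.25 kcal
equation 3 × 3/2: (3/2)·(-194.6) = -291.9 kcal
equation 4 reversed and × 3: (-3)·(-4.9) = +14.7 kcal
By Hess's law, ΔH°rxn = (1/2)·(-134.3) + (3/2)·(-145.5) + (3/2)·(-194.6) + (-3)·(-4.9) = -562.6 kcal

ΔH°rxn = -562.6 kcal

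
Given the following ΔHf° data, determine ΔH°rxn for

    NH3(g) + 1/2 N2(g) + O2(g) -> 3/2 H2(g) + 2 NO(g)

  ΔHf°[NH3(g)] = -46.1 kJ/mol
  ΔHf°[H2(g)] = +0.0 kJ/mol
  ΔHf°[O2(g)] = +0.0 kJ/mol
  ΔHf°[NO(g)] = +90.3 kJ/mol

ΔH°rxn = 226.7 kJ/mol

ΔH°rxn = Σ nΔHf°(products) − Σ nΔHf°(reactants).
Products: 3/2·(+0.0) + 2·(+90.3) = +180.6
Reactants: 1·(-46.1) + 1/2·(+0.0) + 1·(+0.0) = -46.1
ΔH°rxn = (+180.6) − (-46.1) = 226.7 kJ/mol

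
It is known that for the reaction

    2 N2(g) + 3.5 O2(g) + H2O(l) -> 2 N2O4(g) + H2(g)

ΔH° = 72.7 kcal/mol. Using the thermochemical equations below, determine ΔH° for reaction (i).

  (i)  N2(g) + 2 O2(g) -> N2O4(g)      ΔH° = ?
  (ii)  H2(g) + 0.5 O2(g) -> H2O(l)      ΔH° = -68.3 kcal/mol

(i) × 2 (scale by 2 for the 2 N2O4(g)): contributes 2·x
(ii) reversed (reverse to put H2O(l) on the reactant side): +68.3 kcal/mol
+72.7 = (+68.3) + 2·x
x = (+72.7 − (+68.3)) / (2) = 2.2 kcal/mol

ΔH° = 2.2 kcal/mol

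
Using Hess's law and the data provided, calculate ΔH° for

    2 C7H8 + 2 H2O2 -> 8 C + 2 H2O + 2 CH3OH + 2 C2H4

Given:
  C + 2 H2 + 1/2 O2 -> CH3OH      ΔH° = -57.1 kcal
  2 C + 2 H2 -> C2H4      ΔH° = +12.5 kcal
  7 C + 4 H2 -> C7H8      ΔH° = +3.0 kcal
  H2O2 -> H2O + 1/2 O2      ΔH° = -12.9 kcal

ΔH° = -121.0 kcal

equation 1 × 2 (×2 to match 2 CH3OH in the target): (2)·(-57.1) = -114.2 kcal
equation 2 × 2 (×2 to match 2 C2H4 in the target): (2)·(+12.5) = +25.0 kcal
equation 3 reversed and × 2 (C7H8 must end up as a reactant; scale by 2 for the 2 C7H8): (-2)·(+3.0) = -6.0 kcal
equation 4 × 2 (scale by 2 for the 2 H2O2): (2)·(-12.9) = -25.8 kcal
By Hess's law, ΔH° = (2)·(-57.1) + (2)·(+12.5) + (-2)·(+3.0) + (2)·(-12.9) = -121.0 kcal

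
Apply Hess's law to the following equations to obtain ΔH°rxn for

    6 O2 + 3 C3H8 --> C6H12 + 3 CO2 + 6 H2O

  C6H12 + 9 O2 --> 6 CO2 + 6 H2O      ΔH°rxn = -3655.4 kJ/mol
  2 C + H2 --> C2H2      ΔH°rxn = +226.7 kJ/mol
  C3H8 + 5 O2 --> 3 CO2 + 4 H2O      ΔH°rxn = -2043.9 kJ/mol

ΔH°rxn = -2476.3 kJ/mol

equation 1 reversed: +3655.4 kJ/mol
equation 2: not needed.
equation 3 × 3: (3)·(-2043.9) = -6131.7 kJ/mol
By Hess's law, ΔH°rxn = (-1)·(-3655.4) + (3)·(-2043.9) = -2476.3 kJ/mol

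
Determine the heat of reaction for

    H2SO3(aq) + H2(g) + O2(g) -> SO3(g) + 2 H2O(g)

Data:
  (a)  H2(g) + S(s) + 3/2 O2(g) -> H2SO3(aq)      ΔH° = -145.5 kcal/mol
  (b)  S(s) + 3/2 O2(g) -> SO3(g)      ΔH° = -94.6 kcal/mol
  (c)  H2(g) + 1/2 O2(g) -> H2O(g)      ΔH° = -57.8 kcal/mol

(a) reversed (H2SO3(aq) must end up as a reactant): +145.5 kcal/mol
(b) as written (SO3(g) already on the product side): -94.6 kcal/mol
(c) × 2 (scale by 2 for the 2 H2O(g)): (2)·(-57.8) = -115.6 kcal/mol
ΔH° = (+145.5) + (-94.6) + (-115.6) = -64.7 kcal/mol

ΔH° = -64.7 kcal/mol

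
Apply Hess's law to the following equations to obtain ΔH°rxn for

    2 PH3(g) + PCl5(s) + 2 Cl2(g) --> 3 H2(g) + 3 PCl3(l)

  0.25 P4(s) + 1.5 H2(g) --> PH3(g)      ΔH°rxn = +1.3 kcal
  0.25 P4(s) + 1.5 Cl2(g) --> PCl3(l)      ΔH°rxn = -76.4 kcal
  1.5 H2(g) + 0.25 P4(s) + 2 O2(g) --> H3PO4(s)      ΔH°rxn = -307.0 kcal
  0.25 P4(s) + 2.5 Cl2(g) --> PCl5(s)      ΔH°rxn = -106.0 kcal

equation 1 reversed and × 2 (reverse to put PH3(g) on the reactant side; ×2 to match 2 PH3(g) in the target): (-2)·(+1.3) = -2.6 kcal
equation 2 × 3 (×3 to match 3 PCl3(l) in the target): (3)·(-76.4) = -229.2 kcal
equation 3: not needed (H3PO4(s) appears nowhere else).
equation 4 reversed (PCl5(s) must end up as a reactant): +106.0 kcal
ΔH°rxn = (-2)·(+1.3) + (3)·(-76.4) + (-1)·(-106.0) = -125.8 kcal

ΔH°rxn = -125.8 kcal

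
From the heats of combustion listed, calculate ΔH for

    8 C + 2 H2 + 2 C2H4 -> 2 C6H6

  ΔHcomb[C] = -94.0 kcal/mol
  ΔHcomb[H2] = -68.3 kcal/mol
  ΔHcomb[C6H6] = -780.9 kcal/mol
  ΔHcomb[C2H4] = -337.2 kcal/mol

ΔH = -1.2 kcal/mol

Using ΔH = Σ nΔHc°(reactants) − Σ nΔHc°(products):
= [8·(-94.0) + 2·(-68.3) + 2·(-337.2)] − [2·(-780.9)]
= -1.2 kcal/mol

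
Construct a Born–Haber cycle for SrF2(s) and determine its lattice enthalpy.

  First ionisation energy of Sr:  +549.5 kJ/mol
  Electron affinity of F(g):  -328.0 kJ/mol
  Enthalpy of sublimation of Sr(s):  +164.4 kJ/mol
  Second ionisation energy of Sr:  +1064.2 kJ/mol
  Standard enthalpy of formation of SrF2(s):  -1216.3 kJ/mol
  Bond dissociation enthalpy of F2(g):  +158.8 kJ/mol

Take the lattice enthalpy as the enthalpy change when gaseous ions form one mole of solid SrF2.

ΔHf° = 1·ΔHsub + 1·(ΣIE) + 1·D(F2) + 2·EA + U
-1216.3 = 1·(+164.4) + 1·(+1613.7) + 1·(+158.8) + 2·(-328.0) + U
U = -1216.3 − (+1280.9) = -2497.2 kJ/mol

U = -2497.2 kJ/mol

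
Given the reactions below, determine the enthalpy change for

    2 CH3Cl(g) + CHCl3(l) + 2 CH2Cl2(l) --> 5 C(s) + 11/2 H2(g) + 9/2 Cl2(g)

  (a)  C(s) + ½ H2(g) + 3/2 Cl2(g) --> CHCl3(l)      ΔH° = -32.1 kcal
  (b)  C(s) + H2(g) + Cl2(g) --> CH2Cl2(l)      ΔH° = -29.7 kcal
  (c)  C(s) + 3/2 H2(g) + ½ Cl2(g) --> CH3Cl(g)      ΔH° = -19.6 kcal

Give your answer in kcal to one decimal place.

ΔH° = 130.7 kcal

(a) reversed (reverse to put CHCl3(l) on the reactant side): +32.1 kcal
(b) reversed and × 2 (reverse to put CH2Cl2(l) on the reactant side; ×2 to match 2 CH2Cl2(l) in the target): (-2)·(-29.7) = +59.4 kcal
(c) reversed and × 2 (reverse to put CH3Cl(g) on the reactant side; scale by 2 for the 2 CH3Cl(g)): (-2)·(-19.6) = +39.2 kcal
Summing the manipulated equations, ΔH° = (+32.1) + (+59.4) + (+39.2) = 130.7 kcal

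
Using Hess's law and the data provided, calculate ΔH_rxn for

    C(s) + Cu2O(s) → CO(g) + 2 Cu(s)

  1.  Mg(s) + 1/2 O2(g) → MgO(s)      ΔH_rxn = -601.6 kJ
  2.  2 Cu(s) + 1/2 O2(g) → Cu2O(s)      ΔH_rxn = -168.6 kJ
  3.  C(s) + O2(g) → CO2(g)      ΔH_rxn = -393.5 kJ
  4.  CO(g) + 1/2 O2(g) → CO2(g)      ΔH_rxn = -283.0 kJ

eq. 1: not needed.
eq. 2 reversed: +168.6 kJ
eq. 3 as written: -393.5 kJ
eq. 4 reversed: +283.0 kJ
ΔH_rxn = (-1)·(-168.6) + (1)·(-393.5) + (-1)·(-283.0) = 58.1 kJ

ΔH_rxn = 58.1 kJ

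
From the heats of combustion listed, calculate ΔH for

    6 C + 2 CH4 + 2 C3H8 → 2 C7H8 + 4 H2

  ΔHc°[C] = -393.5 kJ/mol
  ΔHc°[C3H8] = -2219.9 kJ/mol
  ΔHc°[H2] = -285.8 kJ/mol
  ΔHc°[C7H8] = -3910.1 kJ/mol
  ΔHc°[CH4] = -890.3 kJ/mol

Using ΔH = Σ nΔHc°(reactants) − Σ nΔHc°(products):
= [6·(-393.5) + 2·(-890.3) + 2·(-2219.9)] − [2·(-3910.1) + 4·(-285.8)]
= 382.0 kJ/mol

ΔH = 382.0 kJ/mol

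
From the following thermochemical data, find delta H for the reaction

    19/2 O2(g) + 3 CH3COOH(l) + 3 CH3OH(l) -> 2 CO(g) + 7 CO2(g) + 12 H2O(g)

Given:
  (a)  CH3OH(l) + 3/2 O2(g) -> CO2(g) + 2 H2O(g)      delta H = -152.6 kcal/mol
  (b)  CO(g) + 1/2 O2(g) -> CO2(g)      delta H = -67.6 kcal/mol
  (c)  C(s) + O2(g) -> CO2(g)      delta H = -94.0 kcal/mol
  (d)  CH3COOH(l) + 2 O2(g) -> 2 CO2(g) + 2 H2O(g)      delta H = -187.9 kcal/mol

(a) × 3 (×3 to match 3 CH3OH(l) in the target): (3)·(-152.6) = -457.8 kcal/mol
(b) reversed and × 2 (CO(g) must end up as a product; scale by 2 for the 2 CO(g)): (-2)·(-67.6) = +135.2 kcal/mol
(c): not needed (C(s) appears nowhere else).
(d) × 3 (×3 to match 3 CH3COOH(l) in the target): (3)·(-187.9) = -563.7 kcal/mol
delta H = (3)·(-152.6) + (-2)·(-67.6) + (3)·(-187.9) = -886.3 kcal/mol

delta H = -886.3 kcal/mol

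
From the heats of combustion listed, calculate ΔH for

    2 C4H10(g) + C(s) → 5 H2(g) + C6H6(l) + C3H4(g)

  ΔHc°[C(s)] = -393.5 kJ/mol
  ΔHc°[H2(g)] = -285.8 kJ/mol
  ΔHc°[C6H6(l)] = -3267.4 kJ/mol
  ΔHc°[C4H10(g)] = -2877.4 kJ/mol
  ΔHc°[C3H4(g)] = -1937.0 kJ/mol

ΔH = 485.1 kJ/mol

Using ΔH = Σ nΔHc°(reactants) − Σ nΔHc°(products):
= [2·(-2877.4) + 1·(-393.5)] − [5·(-285.8) + 1·(-3267.4) + 1·(-1937.0)]
= 485.1 kJ/mol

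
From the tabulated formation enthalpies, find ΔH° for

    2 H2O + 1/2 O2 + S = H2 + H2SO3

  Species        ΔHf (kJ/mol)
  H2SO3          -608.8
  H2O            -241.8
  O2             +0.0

ΔH° = -125.2 kJ/mol

Products: 1·(+0.0) + 1·(-608.8) = -608.8
Reactants: 2·(-241.8) + 1/2·(+0.0) + 1·(+0.0) = -483.6
ΔH° = (-608.8) − (-483.6) = -125.2 kJ/mol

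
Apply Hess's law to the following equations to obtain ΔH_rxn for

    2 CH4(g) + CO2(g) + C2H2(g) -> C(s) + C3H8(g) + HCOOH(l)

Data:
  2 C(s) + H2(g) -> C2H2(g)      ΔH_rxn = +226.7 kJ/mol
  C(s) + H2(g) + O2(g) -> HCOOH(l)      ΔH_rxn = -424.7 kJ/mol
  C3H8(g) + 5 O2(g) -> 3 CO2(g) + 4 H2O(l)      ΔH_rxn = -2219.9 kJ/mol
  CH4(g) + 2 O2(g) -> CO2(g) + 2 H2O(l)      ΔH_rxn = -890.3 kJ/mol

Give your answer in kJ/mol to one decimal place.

ΔH_rxn = -212.1 kJ/mol

equation 1 reversed (reverse to put C2H2(g) on the reactant side): -226.7 kJ/mol
equation 2 as written (HCOOH(l) already on the product side): -424.7 kJ/mol
equation 3 reversed (reverse to put C3H8(g) on the product side): +2219.9 kJ/mol
equation 4 × 2 (×2 to match 2 CH4(g) in the target): (2)·(-890.3) = -1780.6 kJ/mol
Combining the equations, ΔH_rxn = (-1)·(+226.7) + (1)·(-424.7) + (-1)·(-2219.9) + (2)·(-890.3) = -212.1 kJ/mol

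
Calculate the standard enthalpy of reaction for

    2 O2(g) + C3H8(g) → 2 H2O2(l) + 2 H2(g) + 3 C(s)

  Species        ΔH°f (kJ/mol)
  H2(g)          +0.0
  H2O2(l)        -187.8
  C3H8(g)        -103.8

ΔH°rxn = -271.8 kJ/mol

Products: 2·(-187.8) + 2·(+0.0) + 3·(+0.0) = -375.6
Reactants: 2·(+0.0) + 1·(-103.8) = -103.8
ΔH°rxn = (-375.6) − (-103.8) = -271.8 kJ/mol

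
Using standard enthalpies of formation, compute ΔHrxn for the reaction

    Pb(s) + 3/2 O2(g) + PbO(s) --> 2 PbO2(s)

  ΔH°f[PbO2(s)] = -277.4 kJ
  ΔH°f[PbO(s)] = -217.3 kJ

Products: 2·(-277.4) = -554.8
Reactants: 1·(+0.0) + 3/2·(+0.0) + 1·(-217.3) = -217.3
ΔHrxn = (-554.8) − (-217.3) = -337.5 kJ

ΔHrxn = -337.5 kJ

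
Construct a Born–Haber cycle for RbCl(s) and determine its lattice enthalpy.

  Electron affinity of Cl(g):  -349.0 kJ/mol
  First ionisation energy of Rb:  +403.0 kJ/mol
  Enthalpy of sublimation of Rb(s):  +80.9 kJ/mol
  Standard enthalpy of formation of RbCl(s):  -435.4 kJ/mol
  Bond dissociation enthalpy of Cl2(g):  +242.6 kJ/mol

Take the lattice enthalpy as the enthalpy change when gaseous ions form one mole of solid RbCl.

U = -691.6 kJ/mol

ΔHf° = 1·ΔHsub + 1·(ΣIE) + 1/2·D(Cl2) + 1·EA + U
-435.4 = 1·(+80.9) + 1·(+403.0) + 1/2·(+242.6) + 1·(-349.0) + U
U = -435.4 − (+256.2) = -691.6 kJ/mol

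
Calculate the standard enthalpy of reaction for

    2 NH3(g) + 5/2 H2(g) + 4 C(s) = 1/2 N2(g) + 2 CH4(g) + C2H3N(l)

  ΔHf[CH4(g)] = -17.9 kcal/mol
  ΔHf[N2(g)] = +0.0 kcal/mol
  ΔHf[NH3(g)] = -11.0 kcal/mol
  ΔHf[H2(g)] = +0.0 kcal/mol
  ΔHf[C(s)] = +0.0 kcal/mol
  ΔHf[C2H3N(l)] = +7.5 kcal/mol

ΔH°rxn = -6.3 kcal/mol

Products: 1/2·(+0.0) + 2·(-17.9) + 1·(+7.5) = -28.3
Reactants: 2·(-11.0) + 5/2·(+0.0) + 4·(+0.0) = -22.0
ΔH°rxn = (-28.3) − (-22.0) = -6.3 kcal/mol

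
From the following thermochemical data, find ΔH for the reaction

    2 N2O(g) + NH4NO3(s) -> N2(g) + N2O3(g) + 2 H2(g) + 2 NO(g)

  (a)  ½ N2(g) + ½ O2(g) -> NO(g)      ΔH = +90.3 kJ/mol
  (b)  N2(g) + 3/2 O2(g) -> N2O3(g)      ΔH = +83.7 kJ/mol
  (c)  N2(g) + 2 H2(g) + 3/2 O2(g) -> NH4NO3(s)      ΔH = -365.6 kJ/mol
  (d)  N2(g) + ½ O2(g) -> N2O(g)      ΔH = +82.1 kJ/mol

ΔH = 465.7 kJ/mol

(a) × 2: (2)·(+90.3) = +180.6 kJ/mol
(b) as written: +83.7 kJ/mol
(c) reversed: +365.6 kJ/mol
(d) reversed and × 2: (-2)·(+82.1) = -164.2 kJ/mol
Combining the equations, ΔH = (2)·(+90.3) + (1)·(+83.7) + (-1)·(-365.6) + (-2)·(+82.1) = 465.7 kJ/mol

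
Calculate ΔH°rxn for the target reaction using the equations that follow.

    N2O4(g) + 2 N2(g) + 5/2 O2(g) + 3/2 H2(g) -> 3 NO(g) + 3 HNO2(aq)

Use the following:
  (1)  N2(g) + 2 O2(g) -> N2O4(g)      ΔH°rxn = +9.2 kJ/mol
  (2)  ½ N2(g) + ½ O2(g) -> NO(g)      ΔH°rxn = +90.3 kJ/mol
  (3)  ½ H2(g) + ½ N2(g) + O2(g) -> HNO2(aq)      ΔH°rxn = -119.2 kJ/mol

(1) reversed (N2O4(g) must end up as a reactant): -9.2 kJ/mol
(2) × 3 (scale by 3 for the 3 NO(g)): (3)·(+90.3) = +270.9 kJ/mol
(3) × 3 (scale by 3 for the 3 HNO2(aq)): (3)·(-119.2) = -357.6 kJ/mol
By Hess's law, ΔH°rxn = (-9.2) + (+270.9) + (-357.6) = -95.9 kJ/mol

ΔH°rxn = -95.9 kJ/mol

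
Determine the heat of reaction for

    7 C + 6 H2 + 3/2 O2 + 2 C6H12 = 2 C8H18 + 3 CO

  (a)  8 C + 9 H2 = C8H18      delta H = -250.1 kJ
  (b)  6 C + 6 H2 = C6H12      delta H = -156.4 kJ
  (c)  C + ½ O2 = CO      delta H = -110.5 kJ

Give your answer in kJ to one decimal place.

delta H = -518.9 kJ

(a) × 2 (×2 to match 2 C8H18 in the target): (2)·(-250.1) = -500.2 kJ
(b) reversed and × 2 (reverse to put C6H12 on the reactant side; scale by 2 for the 2 C6H12): (-2)·(-156.4) = +312.8 kJ
(c) × 3 (scale by 3 for the 3 CO): (3)·(-110.5) = -331.5 kJ
By Hess's law, delta H = (-500.2) + (+312.8) + (-331.5) = -518.9 kJ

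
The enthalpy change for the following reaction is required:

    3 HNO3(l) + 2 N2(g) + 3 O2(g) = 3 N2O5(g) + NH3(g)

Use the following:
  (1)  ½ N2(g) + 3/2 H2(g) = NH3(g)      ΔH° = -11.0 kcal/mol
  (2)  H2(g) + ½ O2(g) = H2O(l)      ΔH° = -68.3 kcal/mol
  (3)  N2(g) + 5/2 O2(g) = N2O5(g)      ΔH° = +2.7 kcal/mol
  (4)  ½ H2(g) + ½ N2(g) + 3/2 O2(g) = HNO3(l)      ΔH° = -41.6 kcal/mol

ΔH° = 121.9 kcal/mol

(1) as written (NH3(g) already on the product side): -11.0 kcal/mol
(2): not needed (H2O(l) appears nowhere else).
(3) × 3 (×3 to match 3 N2O5(g) in the target): (3)·(+2.7) = +8.1 kcal/mol
(4) reversed and × 3 (HNO3(l) must end up as a reactant; scale by 3 for the 3 HNO3(l)): (-3)·(-41.6) = +124.8 kcal/mol
ΔH° = (-11.0) + (+8.1) + (+124.8) = 121.9 kcal/mol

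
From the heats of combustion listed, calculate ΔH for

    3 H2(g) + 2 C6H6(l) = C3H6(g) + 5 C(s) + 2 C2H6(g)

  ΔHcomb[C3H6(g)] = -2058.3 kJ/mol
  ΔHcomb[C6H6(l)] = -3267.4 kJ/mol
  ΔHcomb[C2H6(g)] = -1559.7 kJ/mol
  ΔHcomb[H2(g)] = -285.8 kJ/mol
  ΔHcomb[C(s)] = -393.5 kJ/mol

ΔH = -247.0 kJ/mol

Using ΔH = Σ nΔHc°(reactants) − Σ nΔHc°(products):
= [3·(-285.8) + 2·(-3267.4)] − [1·(-2058.3) + 5·(-393.5) + 2·(-1559.7)]
= -247.0 kJ/mol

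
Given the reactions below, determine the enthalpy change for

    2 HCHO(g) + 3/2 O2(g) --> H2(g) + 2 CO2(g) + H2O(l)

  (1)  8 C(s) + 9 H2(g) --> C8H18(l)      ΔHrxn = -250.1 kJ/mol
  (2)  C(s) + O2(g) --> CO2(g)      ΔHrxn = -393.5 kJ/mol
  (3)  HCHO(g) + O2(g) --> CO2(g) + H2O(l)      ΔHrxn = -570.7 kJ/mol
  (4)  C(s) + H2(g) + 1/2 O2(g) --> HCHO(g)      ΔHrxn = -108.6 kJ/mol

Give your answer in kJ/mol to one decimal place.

ΔHrxn = -855.6 kJ/mol

(1): not needed.
(2) as written: -393.5 kJ/mol
(3) as written: -570.7 kJ/mol
(4) reversed: +108.6 kJ/mol
ΔHrxn = (1)·(-393.5) + (1)·(-570.7) + (-1)·(-108.6) = -855.6 kJ/mol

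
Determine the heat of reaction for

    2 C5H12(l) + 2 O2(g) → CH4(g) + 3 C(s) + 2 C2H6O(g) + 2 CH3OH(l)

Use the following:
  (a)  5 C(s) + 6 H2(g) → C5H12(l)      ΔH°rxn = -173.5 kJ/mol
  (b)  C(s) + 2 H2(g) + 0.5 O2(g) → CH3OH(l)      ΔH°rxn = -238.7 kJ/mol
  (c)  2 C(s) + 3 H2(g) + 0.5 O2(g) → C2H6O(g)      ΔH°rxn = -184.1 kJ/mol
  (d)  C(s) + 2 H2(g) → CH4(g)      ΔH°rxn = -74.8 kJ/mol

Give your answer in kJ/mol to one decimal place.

ΔH°rxn = -573.4 kJ/mol

(a) reversed and × 2: (-2)·(-173.5) = +347.0 kJ/mol
(b) × 2: (2)·(-238.7) = -477.4 kJ/mol
(c) × 2: (2)·(-184.1) = -368.2 kJ/mol
(d) as written: -74.8 kJ/mol
Combining the equations, ΔH°rxn = (+347.0) + (-477.4) + (-368.2) + (-74.8) = -573.4 kJ/mol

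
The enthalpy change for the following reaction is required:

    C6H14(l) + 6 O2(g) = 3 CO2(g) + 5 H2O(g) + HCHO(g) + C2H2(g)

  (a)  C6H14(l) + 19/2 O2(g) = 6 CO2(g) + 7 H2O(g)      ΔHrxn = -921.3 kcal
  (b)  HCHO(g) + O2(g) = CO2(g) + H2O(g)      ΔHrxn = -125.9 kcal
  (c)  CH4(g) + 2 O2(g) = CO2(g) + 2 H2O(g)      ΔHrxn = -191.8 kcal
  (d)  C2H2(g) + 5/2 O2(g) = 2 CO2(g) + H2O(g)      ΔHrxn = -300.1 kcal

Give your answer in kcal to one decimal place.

(a) as written (C6H14(l) already on the reactant side): -921.3 kcal
(b) reversed (HCHO(g) must end up as a product): +125.9 kcal
(c): not needed (CH4(g) appears nowhere else).
(d) reversed (C2H2(g) must end up as a product): +300.1 kcal
ΔHrxn = (1)·(-921.3) + (-1)·(-125.9) + (-1)·(-300.1) = -495.3 kcal

ΔHrxn = -495.3 kcal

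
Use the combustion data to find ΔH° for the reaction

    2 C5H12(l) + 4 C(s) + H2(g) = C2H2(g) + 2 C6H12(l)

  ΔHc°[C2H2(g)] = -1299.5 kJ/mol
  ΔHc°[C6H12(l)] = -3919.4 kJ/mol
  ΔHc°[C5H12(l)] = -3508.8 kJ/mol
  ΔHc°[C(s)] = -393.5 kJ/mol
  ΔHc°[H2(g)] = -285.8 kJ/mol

ΔH° = 260.9 kJ/mol

Using ΔH = Σ nΔHc°(reactants) − Σ nΔHc°(products):
= [2·(-3508.8) + 4·(-393.5) + 1·(-285.8)] − [1·(-1299.5) + 2·(-3919.4)]
= 260.9 kJ/mol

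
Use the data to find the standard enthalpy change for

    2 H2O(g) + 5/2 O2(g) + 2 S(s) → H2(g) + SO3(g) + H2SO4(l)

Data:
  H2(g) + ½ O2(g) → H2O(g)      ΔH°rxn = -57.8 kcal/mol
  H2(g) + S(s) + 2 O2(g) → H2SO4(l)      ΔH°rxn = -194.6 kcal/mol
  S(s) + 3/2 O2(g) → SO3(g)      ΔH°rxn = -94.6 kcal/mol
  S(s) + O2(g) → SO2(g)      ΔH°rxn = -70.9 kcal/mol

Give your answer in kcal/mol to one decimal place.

ΔH°rxn = -173.6 kcal/mol

equation 1 reversed and × 2: (-2)·(-57.8) = +115.6 kcal/mol
equation 2 as written: -194.6 kcal/mol
equation 3 as written: -94.6 kcal/mol
equation 4: not needed.
ΔH°rxn = (+115.6) + (-194.6) + (-94.6) = -173.6 kcal/mol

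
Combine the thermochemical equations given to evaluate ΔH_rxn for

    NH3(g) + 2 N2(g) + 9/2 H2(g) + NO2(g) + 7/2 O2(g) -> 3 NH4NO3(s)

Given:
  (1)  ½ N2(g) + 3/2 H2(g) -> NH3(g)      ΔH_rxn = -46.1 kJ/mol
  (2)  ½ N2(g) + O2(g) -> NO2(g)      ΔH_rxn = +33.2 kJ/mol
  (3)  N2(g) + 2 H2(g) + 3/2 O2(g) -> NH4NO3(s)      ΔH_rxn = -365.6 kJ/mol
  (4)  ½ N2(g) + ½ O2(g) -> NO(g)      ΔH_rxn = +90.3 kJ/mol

ΔH_rxn = -1083.9 kJ/mol

(1) reversed (reverse to put NH3(g) on the reactant side): +46.1 kJ/mol
(2) reversed (reverse to put NO2(g) on the reactant side): -33.2 kJ/mol
(3) × 3 (×3 to match 3 NH4NO3(s) in the target): (3)·(-365.6) = -1096.8 kJ/mol
(4): not needed (NO(g) appears nowhere else).
By Hess's law, ΔH_rxn = (+46.1) + (-33.2) + (-1096.8) = -1083.9 kJ/mol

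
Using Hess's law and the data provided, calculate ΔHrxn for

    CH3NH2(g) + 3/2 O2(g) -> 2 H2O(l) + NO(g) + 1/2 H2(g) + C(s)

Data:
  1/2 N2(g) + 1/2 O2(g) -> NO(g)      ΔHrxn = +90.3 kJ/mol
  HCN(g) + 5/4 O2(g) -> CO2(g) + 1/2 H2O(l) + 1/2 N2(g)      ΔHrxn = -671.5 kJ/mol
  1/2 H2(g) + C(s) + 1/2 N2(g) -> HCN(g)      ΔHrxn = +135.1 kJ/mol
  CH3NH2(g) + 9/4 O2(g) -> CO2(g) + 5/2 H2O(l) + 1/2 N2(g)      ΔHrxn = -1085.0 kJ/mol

ΔHrxn = -458.3 kJ/mol

equation 1 as written (NO(g) already on the product side): +90.3 kJ/mol
equation 2 reversed: +671.5 kJ/mol
equation 3 reversed (reverse to put H2(g) on the product side): -135.1 kJ/mol
equation 4 as written (CH3NH2(g) already on the reactant side): -1085.0 kJ/mol
ΔHrxn = (1)·(+90.3) + (-1)·(-671.5) + (-1)·(+135.1) + (1)·(-1085.0) = -458.3 kJ/mol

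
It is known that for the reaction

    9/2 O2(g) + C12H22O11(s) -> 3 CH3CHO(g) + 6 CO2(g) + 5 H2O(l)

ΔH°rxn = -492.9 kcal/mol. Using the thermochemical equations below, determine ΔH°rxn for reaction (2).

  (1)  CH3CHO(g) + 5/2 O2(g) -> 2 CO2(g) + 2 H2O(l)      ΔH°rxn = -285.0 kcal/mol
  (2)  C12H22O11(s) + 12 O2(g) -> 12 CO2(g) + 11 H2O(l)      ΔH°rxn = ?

ΔH°rxn = -1347.9 kcal/mol

(1) reversed and × 3: (-3)·(-285.0) = +855.0 kcal/mol
(2) as written: contributes x
-492.9 = (+855.0) + x
x = (-492.9 − (+855.0)) / (1) = -1347.9 kcal/mol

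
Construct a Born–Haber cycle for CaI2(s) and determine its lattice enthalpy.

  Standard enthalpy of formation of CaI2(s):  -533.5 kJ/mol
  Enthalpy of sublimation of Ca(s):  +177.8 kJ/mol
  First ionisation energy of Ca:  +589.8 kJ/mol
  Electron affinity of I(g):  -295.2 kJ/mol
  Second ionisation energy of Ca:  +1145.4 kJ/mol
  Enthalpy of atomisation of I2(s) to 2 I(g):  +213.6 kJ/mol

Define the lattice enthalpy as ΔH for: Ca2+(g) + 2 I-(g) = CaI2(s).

U = -2069.7 kJ/mol

ΔHf° = 1·ΔHsub + 1·(ΣIE) + 1·D(I2) + 2·EA + U
-533.5 = 1·(+177.8) + 1·(+1735.2) + 1·(+213.6) + 2·(-295.2) + U
U = -533.5 − (+1536.2) = -2069.7 kJ/mol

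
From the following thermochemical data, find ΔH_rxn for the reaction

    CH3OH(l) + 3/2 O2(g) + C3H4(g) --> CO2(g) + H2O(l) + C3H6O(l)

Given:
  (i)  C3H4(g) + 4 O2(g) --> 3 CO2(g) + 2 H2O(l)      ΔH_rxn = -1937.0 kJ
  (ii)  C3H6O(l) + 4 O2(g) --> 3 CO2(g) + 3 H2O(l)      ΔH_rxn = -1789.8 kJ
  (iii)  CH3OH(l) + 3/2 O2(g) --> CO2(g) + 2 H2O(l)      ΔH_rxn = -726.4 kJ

(i) as written: -1937.0 kJ
(ii) reversed: +1789.8 kJ
(iii) as written: -726.4 kJ
ΔH_rxn = (1)·(-1937.0) + (-1)·(-1789.8) + (1)·(-726.4) = -873.6 kJ

ΔH_rxn = -873.6 kJ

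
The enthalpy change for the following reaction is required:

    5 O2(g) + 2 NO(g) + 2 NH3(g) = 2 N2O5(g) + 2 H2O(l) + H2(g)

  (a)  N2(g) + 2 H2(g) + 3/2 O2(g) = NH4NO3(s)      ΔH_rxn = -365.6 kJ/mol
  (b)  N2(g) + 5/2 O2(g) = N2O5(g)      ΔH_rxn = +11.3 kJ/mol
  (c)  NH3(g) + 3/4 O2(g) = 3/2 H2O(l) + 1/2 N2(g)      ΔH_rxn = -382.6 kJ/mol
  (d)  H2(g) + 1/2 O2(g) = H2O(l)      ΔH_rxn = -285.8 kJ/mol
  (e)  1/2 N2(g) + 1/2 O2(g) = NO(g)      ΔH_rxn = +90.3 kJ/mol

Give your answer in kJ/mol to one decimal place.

ΔH_rxn = -637.4 kJ/mol

(a): not needed.
(b) × 2: (2)·(+11.3) = +22.6 kJ/mol
(c) × 2: (2)·(-382.6) = -765.2 kJ/mol
(d) reversed: +285.8 kJ/mol
(e) reversed and × 2: (-2)·(+90.3) = -180.6 kJ/mol
Since enthalpy is a state function, ΔH_rxn = (2)·(+11.3) + (2)·(-382.6) + (-1)·(-285.8) + (-2)·(+90.3) = -637.4 kJ/mol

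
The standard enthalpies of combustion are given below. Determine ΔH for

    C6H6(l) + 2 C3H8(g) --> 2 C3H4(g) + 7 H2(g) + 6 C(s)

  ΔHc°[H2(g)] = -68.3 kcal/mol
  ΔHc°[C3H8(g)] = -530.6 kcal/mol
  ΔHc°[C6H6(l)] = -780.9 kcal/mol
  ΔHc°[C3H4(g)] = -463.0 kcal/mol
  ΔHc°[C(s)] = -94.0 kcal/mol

ΔH = 126.0 kcal/mol

Using ΔH = Σ nΔHc°(reactants) − Σ nΔHc°(products):
= [1·(-780.9) + 2·(-530.6)] − [2·(-463.0) + 7·(-68.3) + 6·(-94.0)]
= 126.0 kcal/mol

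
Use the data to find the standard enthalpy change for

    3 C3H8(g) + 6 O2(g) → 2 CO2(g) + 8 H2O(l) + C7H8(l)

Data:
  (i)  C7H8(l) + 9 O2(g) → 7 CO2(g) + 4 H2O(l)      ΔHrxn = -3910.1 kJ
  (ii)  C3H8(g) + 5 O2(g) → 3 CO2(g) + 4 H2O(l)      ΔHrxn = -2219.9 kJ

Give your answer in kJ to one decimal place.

(i) reversed (C7H8(l) must end up as a product): +3910.1 kJ
(ii) × 3 (×3 to match 3 C3H8(g) in the target): (3)·(-2219.9) = -6659.7 kJ
Summing the manipulated equations, ΔHrxn = (+3910.1) + (-6659.7) = -2749.6 kJ

ΔHrxn = -2749.6 kJ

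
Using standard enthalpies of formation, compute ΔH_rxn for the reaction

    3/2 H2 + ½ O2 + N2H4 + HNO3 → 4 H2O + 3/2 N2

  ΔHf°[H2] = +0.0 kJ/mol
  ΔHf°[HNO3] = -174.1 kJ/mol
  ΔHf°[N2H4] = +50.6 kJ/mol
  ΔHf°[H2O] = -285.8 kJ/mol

Products: 4·(-285.8) + 3/2·(+0.0) = -1143.2
Reactants: 3/2·(+0.0) + 1/2·(+0.0) + 1·(+50.6) + 1·(-174.1) = -123.5
ΔH_rxn = (-1143.2) − (-123.5) = -1019.7 kJ/mol

ΔH_rxn = -1019.7 kJ/mol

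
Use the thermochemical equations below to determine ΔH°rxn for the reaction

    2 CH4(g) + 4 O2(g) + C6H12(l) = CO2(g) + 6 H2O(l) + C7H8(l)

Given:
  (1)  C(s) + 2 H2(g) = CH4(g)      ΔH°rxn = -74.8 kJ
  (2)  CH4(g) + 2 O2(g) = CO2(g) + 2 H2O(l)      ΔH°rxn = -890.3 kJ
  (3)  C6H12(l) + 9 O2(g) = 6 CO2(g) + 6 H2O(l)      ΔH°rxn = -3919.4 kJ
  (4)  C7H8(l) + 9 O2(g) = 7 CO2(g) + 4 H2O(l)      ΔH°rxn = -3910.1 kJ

ΔH°rxn = -1789.9 kJ

(1): not needed.
(2) × 2: (2)·(-890.3) = -1780.6 kJ
(3) as written: -3919.4 kJ
(4) reversed: +3910.1 kJ
ΔH°rxn = (-1780.6) + (-3919.4) + (+3910.1) = -1789.9 kJ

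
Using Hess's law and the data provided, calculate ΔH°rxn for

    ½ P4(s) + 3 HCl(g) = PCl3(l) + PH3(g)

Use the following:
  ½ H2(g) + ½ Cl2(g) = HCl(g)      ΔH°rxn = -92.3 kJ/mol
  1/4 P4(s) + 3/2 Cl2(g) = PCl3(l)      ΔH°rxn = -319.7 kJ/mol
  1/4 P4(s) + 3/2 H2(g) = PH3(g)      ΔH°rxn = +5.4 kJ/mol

ΔH°rxn = -37.4 kJ/mol

equation 1 reversed and × 3: (-3)·(-92.3) = +276.9 kJ/mol
equation 2 as written: -319.7 kJ/mol
equation 3 as written: +5.4 kJ/mol
Summing the manipulated equations, ΔH°rxn = (-3)·(-92.3) + (1)·(-319.7) + (1)·(+5.4) = -37.4 kJ/mol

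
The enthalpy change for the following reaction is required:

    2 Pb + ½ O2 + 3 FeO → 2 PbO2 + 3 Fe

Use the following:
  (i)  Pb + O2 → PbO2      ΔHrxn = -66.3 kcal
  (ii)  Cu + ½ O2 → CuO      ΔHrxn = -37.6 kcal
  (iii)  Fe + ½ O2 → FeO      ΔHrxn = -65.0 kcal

ΔHrxn = 62.4 kcal

(i) × 2 (scale by 2 for the 2 PbO2): (2)·(-66.3) = -132.6 kcal
(ii): not needed (CuO appears nowhere else).
(iii) reversed and × 3 (FeO must end up as a reactant; scale by 3 for the 3 FeO): (-3)·(-65.0) = +195.0 kcal
ΔHrxn = (2)·(-66.3) + (-3)·(-65.0) = 62.4 kcal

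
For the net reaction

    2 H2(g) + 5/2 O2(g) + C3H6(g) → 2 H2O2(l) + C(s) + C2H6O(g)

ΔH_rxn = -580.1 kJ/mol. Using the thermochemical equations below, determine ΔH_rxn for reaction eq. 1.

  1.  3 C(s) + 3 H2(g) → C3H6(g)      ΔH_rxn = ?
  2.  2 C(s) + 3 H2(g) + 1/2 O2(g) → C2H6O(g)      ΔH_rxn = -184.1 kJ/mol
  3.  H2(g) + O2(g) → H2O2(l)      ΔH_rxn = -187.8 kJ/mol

eq. 1 reversed (C3H6(g) must end up as a reactant): contributes −x
eq. 2 as written (C2H6O(g) already on the product side): -184.1 kJ/mol
eq. 3 × 2 (scale by 2 for the 2 H2O2(l)): (2)·(-187.8) = -375.6 kJ/mol
-580.1 = (-184.1) + (-375.6) − x
x = (-580.1 − (-559.7)) / (-1) = 20.4 kJ/mol

ΔH_rxn = 20.4 kJ/mol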